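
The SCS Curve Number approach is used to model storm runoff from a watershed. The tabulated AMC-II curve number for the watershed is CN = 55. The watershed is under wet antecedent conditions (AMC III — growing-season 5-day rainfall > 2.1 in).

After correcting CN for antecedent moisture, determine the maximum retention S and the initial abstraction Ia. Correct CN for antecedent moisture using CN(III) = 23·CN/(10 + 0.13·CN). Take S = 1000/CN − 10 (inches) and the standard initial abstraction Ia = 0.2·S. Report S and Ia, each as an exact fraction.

Wet (AMC III): CN(III) = 23·55/(10 + 0.13·55) = 1265/(343/20) = 25300/343 ≈ 73.761
Retention S: 1000/CN − 10 with CN=73.761 → S = 900/253 ≈ 3.557 in
Ia = 0.2·(900/253) = 180/253 in ≈ 0.711 in

S = 900/253 in ≈ 3.557 in; Ia = 180/253 in ≈ 0.711 in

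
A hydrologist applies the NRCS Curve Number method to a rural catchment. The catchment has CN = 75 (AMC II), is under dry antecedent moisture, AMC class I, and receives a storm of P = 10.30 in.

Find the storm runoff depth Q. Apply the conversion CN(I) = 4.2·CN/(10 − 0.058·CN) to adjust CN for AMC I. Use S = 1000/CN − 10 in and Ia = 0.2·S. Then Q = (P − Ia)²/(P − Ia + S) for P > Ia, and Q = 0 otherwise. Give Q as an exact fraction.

Q = 30129121/6608070 in ≈ 4.559 in

Dry (AMC I): CN(I) = 4.2·75/(10 − 0.058·75) = 315/(113/20) = 6300/113 ≈ 55.752
Max retention: S = 1000/(6300/113) − 10 = 500/63 in (≈ 7.937 in)
Ia = 0.2S: 0.2·7.937 = 1.587 in (exactly 100/63)
Excess rainfall: 10.300 − 1.587 = 8.713 in; P > Ia so Q > 0
Q = (5489/630)²/((5489/630) + 500/63) = (30129121/396900)/(10489/630) = 30129121/6608070 in ≈ 4.559 in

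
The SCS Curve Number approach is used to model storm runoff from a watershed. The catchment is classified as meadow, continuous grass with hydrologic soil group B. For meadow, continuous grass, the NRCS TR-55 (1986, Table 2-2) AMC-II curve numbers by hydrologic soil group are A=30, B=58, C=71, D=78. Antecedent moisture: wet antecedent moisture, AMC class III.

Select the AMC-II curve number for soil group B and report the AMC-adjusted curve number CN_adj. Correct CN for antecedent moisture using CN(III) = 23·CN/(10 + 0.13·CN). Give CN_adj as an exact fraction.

CN_adj = 66700/877 ≈ 76.055

NRCS table: meadow, continuous grass, soil group B → CN(II) = 58
Wet (AMC III): CN(III) = 23·58/(10 + 0.13·58) = 1334/(877/50) = 66700/877 ≈ 76.055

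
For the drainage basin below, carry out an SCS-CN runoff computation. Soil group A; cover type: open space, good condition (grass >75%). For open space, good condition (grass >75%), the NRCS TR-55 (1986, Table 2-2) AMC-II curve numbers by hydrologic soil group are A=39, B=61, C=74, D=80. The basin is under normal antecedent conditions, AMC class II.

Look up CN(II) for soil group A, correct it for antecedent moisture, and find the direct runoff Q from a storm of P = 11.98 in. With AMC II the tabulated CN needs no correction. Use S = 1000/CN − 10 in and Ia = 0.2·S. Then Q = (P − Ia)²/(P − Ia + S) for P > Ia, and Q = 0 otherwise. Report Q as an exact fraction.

Q = 297942121/93133950 in ≈ 3.199 in

NRCS table: open space, good condition (grass >75%), soil group A → CN(II) = 39
Average conditions: CN = 39 (no AMC adjustment).
Retention S: 1000/CN − 10 with CN=39.000 → S = 610/39 ≈ 15.641 in
Ia = 0.2S: 0.2·15.641 = 3.128 in (exactly 122/39)
P − Ia = 11.980 − 3.128 = 17261/1950 ≈ 8.852 in (> 0, runoff occurs)
Q: (17261/1950)² ÷ (47761/1950) = 297942121/93133950 in (≈ 3.199 in)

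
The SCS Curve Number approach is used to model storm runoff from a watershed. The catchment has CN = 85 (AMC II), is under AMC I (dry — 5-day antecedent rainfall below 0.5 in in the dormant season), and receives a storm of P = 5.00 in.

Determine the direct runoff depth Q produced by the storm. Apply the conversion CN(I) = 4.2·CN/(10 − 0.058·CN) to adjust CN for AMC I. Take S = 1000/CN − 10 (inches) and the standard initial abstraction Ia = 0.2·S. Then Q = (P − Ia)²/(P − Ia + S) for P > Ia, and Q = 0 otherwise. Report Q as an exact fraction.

Q = 49005/23681 in ≈ 2.069 in

Adjust CN=85 to AMC I: 4.2·85/(10 − 0.058·85) → 357 ÷ (507/100) = 11900/169 ≈ 70.414
Retention S: 1000/CN − 10 with CN=70.414 → S = 500/119 ≈ 4.202 in
Ia = 0.2·(500/119) = 100/119 in ≈ 0.840 in
Excess rainfall: 5.000 − 0.840 = 4.160 in; P > Ia so Q > 0
Q: (495/119)² ÷ (995/119) = 49005/23681 in (≈ 2.069 in)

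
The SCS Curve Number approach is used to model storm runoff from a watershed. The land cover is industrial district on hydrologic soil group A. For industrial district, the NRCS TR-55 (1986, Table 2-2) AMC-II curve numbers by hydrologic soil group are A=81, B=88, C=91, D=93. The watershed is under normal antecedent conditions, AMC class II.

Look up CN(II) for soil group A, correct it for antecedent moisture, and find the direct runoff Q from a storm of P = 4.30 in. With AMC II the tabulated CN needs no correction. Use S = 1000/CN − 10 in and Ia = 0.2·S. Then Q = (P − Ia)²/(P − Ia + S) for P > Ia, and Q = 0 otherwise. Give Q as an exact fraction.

NRCS table: industrial district, soil group A → CN(II) = 81
Average conditions: CN = 81 (no AMC adjustment).
S = 1000/81 − 10 = 190/81 in ≈ 2.346 in
Ia = 0.2·(190/81) = 38/81 in ≈ 0.469 in
Excess rainfall: 4.300 − 0.469 = 3.831 in; P > Ia so Q > 0
Runoff Q = (P−Ia)²/(P−Ia+S) = (3.831)²/(3.831+2.346) = 9628609/4052430 ≈ 2.376 in

Q = 9628609/4052430 in ≈ 2.376 in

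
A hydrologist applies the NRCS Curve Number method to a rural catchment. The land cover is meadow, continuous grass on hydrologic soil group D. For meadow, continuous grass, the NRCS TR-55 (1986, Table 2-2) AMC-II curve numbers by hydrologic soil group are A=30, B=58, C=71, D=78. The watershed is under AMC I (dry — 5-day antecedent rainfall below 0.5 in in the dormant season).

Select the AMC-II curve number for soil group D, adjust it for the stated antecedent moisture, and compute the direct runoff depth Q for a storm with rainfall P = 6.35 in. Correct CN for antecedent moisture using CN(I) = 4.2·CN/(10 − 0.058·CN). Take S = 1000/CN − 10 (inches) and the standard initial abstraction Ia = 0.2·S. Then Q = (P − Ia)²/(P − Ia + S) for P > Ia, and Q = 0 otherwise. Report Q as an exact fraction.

NRCS table: meadow, continuous grass, soil group D → CN(II) = 78
Dry (AMC I): CN(I) = 4.2·78/(10 − 0.058·78) = (1638/5)/(1369/250) = 81900/1369 ≈ 59.825
S = 1000/(81900/1369) − 10 = 5500/819 in ≈ 6.716 in
Initial abstraction Ia = S/5 = (5500/819)/5 = 1100/819 ≈ 1.343 in
P − Ia = 6.350 − 1.343 = 82013/16380 ≈ 5.007 in (> 0, runoff occurs)
Runoff Q = (P−Ia)²/(P−Ia+S) = (5.007)²/(5.007+6.716) = 6726132169/3145172940 ≈ 2.139 in

Q = 6726132169/3145172940 in ≈ 2.139 in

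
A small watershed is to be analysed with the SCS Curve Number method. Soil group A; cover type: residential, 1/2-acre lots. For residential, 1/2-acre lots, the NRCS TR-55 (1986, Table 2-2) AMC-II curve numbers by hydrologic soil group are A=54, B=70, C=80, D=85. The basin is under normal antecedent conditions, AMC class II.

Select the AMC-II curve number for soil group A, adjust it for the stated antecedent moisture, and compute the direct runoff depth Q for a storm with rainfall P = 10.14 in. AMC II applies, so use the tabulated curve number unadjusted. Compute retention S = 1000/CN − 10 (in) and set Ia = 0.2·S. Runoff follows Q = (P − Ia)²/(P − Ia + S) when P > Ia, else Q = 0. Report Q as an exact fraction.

Q = 129709321/30900150 in ≈ 4.198 in

NRCS table: residential, 1/2-acre lots, soil group A → CN(II) = 54
CN(II) = 54; AMC II needs no correction.
Retention S: 1000/CN − 10 with CN=54.000 → S = 230/27 ≈ 8.519 in
Ia = 0.2S: 0.2·8.519 = 1.704 in (exactly 46/27)
Excess rainfall: 10.140 − 1.704 = 8.436 in; P > Ia so Q > 0
Q: (11389/1350)² ÷ (22889/1350) = 129709321/30900150 in (≈ 4.198 in)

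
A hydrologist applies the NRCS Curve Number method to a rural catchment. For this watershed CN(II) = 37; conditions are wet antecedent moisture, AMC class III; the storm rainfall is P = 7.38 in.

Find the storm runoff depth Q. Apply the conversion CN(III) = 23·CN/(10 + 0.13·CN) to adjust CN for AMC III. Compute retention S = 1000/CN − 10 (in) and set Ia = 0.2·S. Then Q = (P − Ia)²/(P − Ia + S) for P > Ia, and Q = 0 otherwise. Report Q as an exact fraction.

Q = 7001170929/2676012050 in ≈ 2.616 in

Wet (AMC III): CN(III) = 23·37/(10 + 0.13·37) = 851/(1481/100) = 85100/1481 ≈ 57.461
Retention S: 1000/CN − 10 with CN=57.461 → S = 6300/851 ≈ 7.403 in
Ia = 0.2S: 0.2·7.403 = 1.481 in (exactly 1260/851)
Since P=7.380 > Ia=1.481: effective rainfall P−Ia = 251019/42550 in
Runoff Q = (P−Ia)²/(P−Ia+S) = (5.899)²/(5.899+7.403) = 7001170929/2676012050 ≈ 2.616 in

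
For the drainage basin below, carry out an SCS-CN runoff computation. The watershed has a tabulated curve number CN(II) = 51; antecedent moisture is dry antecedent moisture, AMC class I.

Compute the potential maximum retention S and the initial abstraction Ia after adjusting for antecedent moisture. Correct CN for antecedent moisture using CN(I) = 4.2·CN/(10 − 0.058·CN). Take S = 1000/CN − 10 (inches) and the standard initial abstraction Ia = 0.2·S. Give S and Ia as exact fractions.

S = 3500/153 in ≈ 22.876 in; Ia = 700/153 in ≈ 4.575 in

Dry (AMC I): CN(I) = 4.2·51/(10 − 0.058·51) = (1071/5)/(3521/500) = 15300/503 ≈ 30.417
Max retention: S = 1000/(15300/503) − 10 = 3500/153 in (≈ 22.876 in)
Ia = 0.2·(3500/153) = 700/153 in ≈ 4.575 in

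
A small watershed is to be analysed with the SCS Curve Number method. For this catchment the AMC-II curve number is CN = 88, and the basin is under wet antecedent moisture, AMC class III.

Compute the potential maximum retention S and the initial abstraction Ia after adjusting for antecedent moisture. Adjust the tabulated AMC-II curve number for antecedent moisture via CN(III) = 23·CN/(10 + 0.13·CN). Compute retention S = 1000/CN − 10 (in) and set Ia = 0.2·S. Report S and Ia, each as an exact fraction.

Adjust CN=88 to AMC III: 23·88/(10 + 0.13·88) → 2024 ÷ (536/25) = 6325/67 ≈ 94.403
Retention S: 1000/CN − 10 with CN=94.403 → S = 150/253 ≈ 0.593 in
Ia = 0.2S: 0.2·0.593 = 0.119 in (exactly 30/253)

S = 150/253 in ≈ 0.593 in; Ia = 30/253 in ≈ 0.119 in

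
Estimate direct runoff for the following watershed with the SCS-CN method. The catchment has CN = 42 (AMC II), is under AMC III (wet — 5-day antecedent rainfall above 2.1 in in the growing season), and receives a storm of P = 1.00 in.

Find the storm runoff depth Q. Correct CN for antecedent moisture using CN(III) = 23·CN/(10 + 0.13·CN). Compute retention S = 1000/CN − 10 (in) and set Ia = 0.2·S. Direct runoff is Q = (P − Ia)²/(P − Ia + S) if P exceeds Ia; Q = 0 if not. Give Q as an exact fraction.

Q = 0 in ≈ 0.000 in

Adjust CN=42 to AMC III: 23·42/(10 + 0.13·42) → 966 ÷ (773/50) = 48300/773 ≈ 62.484
Retention S: 1000/CN − 10 with CN=62.484 → S = 2900/483 ≈ 6.004 in
Ia = 0.2S: 0.2·6.004 = 1.201 in (exactly 580/483)
P = 1.000 ≤ Ia = 1.201 in: entire storm abstracted, Q = 0.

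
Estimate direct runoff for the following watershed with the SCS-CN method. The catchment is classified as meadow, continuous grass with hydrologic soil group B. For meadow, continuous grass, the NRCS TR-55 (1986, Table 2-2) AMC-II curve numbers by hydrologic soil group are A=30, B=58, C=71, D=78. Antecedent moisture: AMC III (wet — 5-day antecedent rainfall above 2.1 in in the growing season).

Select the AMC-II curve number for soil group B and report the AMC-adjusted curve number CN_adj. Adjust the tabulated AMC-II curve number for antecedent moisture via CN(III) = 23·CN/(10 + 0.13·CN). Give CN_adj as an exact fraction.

NRCS table: meadow, continuous grass, soil group B → CN(II) = 58
Adjust CN=58 to AMC III: 23·58/(10 + 0.13·58) → 1334 ÷ (877/50) = 66700/877 ≈ 76.055

CN_adj = 66700/877 ≈ 76.055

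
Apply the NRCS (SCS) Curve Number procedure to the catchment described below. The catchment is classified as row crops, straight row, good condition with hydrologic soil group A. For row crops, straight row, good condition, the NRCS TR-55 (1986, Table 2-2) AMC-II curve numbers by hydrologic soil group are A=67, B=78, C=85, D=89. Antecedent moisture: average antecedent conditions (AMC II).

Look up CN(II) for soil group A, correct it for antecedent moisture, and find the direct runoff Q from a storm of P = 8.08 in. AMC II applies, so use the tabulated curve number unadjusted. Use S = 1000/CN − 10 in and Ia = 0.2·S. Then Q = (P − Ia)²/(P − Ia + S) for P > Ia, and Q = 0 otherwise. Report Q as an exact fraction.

NRCS table: row crops, straight row, good condition, soil group A → CN(II) = 67
Average conditions: CN = 67 (no AMC adjustment).
S = 1000/67 − 10 = 330/67 in ≈ 4.925 in
Ia = 0.2·(330/67) = 66/67 in ≈ 0.985 in
Excess rainfall: 8.080 − 0.985 = 7.095 in; P > Ia so Q > 0
Runoff Q = (P−Ia)²/(P−Ia+S) = (7.095)²/(7.095+4.925) = 70614728/16862225 ≈ 4.188 in

Q = 70614728/16862225 in ≈ 4.188 in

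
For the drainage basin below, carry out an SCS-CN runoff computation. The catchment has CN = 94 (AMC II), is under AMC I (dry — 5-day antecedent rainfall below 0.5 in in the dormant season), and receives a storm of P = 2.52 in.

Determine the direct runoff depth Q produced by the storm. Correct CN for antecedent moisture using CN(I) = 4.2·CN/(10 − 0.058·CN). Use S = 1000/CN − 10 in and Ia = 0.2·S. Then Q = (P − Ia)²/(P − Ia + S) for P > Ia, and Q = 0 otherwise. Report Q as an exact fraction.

Dry (AMC I): CN(I) = 4.2·94/(10 − 0.058·94) = (1974/5)/(1137/250) = 32900/379 ≈ 86.807
Retention S: 1000/CN − 10 with CN=86.807 → S = 500/329 ≈ 1.520 in
Initial abstraction Ia = S/5 = (500/329)/5 = 100/329 ≈ 0.304 in
Excess rainfall: 2.520 − 0.304 = 2.216 in; P > Ia so Q > 0
Q: (18227/8225)² ÷ (30727/8225) = 332223529/252729575 in (≈ 1.315 in)

Q = 332223529/252729575 in ≈ 1.315 in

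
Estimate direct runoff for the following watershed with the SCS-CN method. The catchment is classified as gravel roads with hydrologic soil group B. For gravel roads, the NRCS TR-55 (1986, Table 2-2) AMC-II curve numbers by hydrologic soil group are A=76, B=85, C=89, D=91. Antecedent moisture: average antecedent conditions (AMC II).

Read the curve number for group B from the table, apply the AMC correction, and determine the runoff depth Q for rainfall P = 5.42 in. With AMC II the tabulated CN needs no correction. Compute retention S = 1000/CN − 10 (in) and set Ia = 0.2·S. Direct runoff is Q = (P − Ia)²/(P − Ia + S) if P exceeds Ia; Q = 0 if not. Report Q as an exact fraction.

Q = 18550249/4935950 in ≈ 3.758 in

NRCS table: gravel roads, soil group B → CN(II) = 85
CN(II) = 85; AMC II needs no correction.
Retention S: 1000/CN − 10 with CN=85.000 → S = 30/17 ≈ 1.765 in
Ia = 0.2·(30/17) = 6/17 in ≈ 0.353 in
Since P=5.420 > Ia=0.353: effective rainfall P−Ia = 4307/850 in
Q = (4307/850)²/((4307/850) + 30/17) = (18550249/722500)/(5807/850) = 18550249/4935950 in ≈ 3.758 in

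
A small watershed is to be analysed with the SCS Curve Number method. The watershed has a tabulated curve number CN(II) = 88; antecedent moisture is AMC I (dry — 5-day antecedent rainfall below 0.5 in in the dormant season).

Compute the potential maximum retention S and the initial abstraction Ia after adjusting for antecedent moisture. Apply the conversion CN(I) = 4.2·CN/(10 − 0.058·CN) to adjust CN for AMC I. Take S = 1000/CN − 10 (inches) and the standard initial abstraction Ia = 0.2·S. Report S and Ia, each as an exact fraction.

S = 250/77 in ≈ 3.247 in; Ia = 50/77 in ≈ 0.649 in

CN(I) from CN(II)=88: (4.2·88)/(10 − 0.058·88) = 3850/51 ≈ 75.490
Max retention: S = 1000/(3850/51) − 10 = 250/77 in (≈ 3.247 in)
Ia = 0.2S: 0.2·3.247 = 0.649 in (exactly 50/77)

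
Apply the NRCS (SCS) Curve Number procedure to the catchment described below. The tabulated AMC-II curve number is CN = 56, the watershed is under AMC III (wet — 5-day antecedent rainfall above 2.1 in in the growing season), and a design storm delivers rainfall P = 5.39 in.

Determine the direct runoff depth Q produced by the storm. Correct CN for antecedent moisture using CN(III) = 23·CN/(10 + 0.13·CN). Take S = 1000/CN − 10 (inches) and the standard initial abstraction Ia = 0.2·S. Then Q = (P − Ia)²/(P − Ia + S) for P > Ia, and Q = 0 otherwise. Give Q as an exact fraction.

Adjust CN=56 to AMC III: 23·56/(10 + 0.13·56) → 1288 ÷ (432/25) = 4025/54 ≈ 74.537
S = 1000/(4025/54) − 10 = 550/161 in ≈ 3.416 in
Ia = 0.2S: 0.2·3.416 = 0.683 in (exactly 110/161)
P − Ia = 5.390 − 0.683 = 75779/16100 ≈ 4.707 in (> 0, runoff occurs)
Q: (75779/16100)² ÷ (130779/16100) = 522041531/191412900 in (≈ 2.727 in)

Q = 522041531/191412900 in ≈ 2.727 in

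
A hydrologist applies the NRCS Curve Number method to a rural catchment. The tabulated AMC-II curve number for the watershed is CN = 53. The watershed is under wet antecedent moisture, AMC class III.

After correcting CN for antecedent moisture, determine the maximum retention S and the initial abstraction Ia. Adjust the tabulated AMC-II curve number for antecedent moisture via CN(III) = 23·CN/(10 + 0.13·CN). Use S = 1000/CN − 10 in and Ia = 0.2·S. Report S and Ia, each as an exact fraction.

Wet (AMC III): CN(III) = 23·53/(10 + 0.13·53) = 1219/(1689/100) = 121900/1689 ≈ 72.173
Max retention: S = 1000/(121900/1689) − 10 = 4700/1219 in (≈ 3.856 in)
Ia = 0.2S: 0.2·3.856 = 0.771 in (exactly 940/1219)

S = 4700/1219 in ≈ 3.856 in; Ia = 940/1219 in ≈ 0.771 in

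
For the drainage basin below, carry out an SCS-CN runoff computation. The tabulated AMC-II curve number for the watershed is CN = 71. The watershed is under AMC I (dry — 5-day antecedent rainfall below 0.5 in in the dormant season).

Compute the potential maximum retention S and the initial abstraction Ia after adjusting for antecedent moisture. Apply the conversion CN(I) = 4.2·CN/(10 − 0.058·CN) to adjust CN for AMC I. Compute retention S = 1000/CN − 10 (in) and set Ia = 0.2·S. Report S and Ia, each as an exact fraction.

S = 14500/1491 in ≈ 9.725 in; Ia = 2900/1491 in ≈ 1.945 in

Adjust CN=71 to AMC I: 4.2·71/(10 − 0.058·71) → (1491/5) ÷ (2941/500) = 149100/2941 ≈ 50.697
Retention S: 1000/CN − 10 with CN=50.697 → S = 14500/1491 ≈ 9.725 in
Initial abstraction Ia = S/5 = (14500/1491)/5 = 2900/1491 ≈ 1.945 in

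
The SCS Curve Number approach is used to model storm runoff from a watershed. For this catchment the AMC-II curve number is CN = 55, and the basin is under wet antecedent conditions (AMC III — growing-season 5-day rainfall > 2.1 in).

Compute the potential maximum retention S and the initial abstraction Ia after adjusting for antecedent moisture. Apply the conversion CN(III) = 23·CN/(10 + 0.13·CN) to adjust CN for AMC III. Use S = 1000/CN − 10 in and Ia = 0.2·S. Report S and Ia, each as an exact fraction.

S = 900/253 in ≈ 3.557 in; Ia = 180/253 in ≈ 0.711 in

Adjust CN=55 to AMC III: 23·55/(10 + 0.13·55) → 1265 ÷ (343/20) = 25300/343 ≈ 73.761
Retention S: 1000/CN − 10 with CN=73.761 → S = 900/253 ≈ 3.557 in
Ia = 0.2S: 0.2·3.557 = 0.711 in (exactly 180/253)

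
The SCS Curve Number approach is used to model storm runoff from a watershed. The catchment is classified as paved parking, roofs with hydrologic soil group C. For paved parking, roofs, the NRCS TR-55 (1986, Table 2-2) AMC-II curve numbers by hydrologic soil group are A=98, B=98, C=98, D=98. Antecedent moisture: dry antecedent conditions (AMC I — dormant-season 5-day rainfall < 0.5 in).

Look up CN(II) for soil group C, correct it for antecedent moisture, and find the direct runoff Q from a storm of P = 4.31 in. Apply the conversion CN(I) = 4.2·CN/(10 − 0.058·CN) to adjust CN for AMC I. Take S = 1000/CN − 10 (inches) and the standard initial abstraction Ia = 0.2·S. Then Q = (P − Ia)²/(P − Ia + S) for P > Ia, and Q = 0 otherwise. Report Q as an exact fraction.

NRCS table: paved parking, roofs, soil group C → CN(II) = 98
CN(I) from CN(II)=98: (4.2·98)/(10 − 0.058·98) = 102900/1079 ≈ 95.366
S = 1000/(102900/1079) − 10 = 500/1029 in ≈ 0.486 in
Ia = 0.2S: 0.2·0.486 = 0.097 in (exactly 100/1029)
Excess rainfall: 4.310 − 0.097 = 4.213 in; P > Ia so Q > 0
Q: (433499/102900)² ÷ (483499/102900) = 187921383001/49752047100 in (≈ 3.777 in)

Q = 187921383001/49752047100 in ≈ 3.777 in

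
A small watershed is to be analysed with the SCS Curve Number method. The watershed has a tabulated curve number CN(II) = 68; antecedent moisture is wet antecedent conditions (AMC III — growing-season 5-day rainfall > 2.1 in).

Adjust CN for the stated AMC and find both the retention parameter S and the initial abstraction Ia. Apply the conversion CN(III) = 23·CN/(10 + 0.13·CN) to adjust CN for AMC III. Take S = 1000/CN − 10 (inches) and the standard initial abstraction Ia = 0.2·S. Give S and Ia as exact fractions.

Adjust CN=68 to AMC III: 23·68/(10 + 0.13·68) → 1564 ÷ (471/25) = 39100/471 ≈ 83.015
Retention S: 1000/CN − 10 with CN=83.015 → S = 800/391 ≈ 2.046 in
Ia = 0.2·(800/391) = 160/391 in ≈ 0.409 in

S = 800/391 in ≈ 2.046 in; Ia = 160/391 in ≈ 0.409 in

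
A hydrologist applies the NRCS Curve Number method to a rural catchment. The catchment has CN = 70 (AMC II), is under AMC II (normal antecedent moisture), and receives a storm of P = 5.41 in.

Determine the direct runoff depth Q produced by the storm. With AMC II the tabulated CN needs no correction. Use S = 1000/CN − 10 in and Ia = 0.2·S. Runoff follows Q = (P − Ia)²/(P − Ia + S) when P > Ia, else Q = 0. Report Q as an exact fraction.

Q = 10156969/4330900 in ≈ 2.345 in

CN(II) = 70; AMC II needs no correction.
Max retention: S = 1000/70 − 10 = 30/7 in (≈ 4.286 in)
Ia = 0.2·(30/7) = 6/7 in ≈ 0.857 in
P − Ia = 5.410 − 0.857 = 3187/700 ≈ 4.553 in (> 0, runoff occurs)
Runoff Q = (P−Ia)²/(P−Ia+S) = (4.553)²/(4.553+4.286) = 10156969/4330900 ≈ 2.345 in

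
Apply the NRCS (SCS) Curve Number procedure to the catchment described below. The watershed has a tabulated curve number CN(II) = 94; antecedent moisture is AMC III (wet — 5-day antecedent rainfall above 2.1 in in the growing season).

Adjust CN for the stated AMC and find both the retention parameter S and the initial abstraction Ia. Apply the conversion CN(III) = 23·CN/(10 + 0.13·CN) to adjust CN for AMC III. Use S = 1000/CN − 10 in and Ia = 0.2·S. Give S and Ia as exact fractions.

CN(III) from CN(II)=94: (23·94)/(10 + 0.13·94) = 108100/1111 ≈ 97.300
Max retention: S = 1000/(108100/1111) − 10 = 300/1081 in (≈ 0.278 in)
Ia = 0.2·(300/1081) = 60/1081 in ≈ 0.056 in

S = 300/1081 in ≈ 0.278 in; Ia = 60/1081 in ≈ 0.056 in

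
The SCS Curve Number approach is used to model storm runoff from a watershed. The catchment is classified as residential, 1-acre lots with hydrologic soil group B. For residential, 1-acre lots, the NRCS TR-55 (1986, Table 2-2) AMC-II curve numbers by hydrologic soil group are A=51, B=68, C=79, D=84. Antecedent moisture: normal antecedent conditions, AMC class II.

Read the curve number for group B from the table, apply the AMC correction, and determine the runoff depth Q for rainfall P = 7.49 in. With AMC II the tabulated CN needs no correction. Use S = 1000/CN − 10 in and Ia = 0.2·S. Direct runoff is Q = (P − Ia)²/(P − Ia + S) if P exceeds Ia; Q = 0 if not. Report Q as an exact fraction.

NRCS table: residential, 1-acre lots, soil group B → CN(II) = 68
CN(II) = 68; AMC II needs no correction.
Max retention: S = 1000/68 − 10 = 80/17 in (≈ 4.706 in)
Ia = 0.2·(80/17) = 16/17 in ≈ 0.941 in
Since P=7.490 > Ia=0.941: effective rainfall P−Ia = 11133/1700 in
Runoff Q = (P−Ia)²/(P−Ia+S) = (6.549)²/(6.549+4.706) = 123943689/32526100 ≈ 3.811 in

Q = 123943689/32526100 in ≈ 3.811 in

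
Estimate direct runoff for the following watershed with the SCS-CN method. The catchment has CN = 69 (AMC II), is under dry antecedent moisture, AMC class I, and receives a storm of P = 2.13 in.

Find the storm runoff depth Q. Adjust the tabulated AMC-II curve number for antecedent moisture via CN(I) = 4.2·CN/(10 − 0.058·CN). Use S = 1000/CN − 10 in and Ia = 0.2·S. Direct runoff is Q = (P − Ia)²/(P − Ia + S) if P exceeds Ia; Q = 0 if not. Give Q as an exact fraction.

Dry (AMC I): CN(I) = 4.2·69/(10 − 0.058·69) = (1449/5)/(2999/500) = 144900/2999 ≈ 48.316
Max retention: S = 1000/(144900/2999) − 10 = 15500/1449 in (≈ 10.697 in)
Ia = 0.2·(15500/1449) = 3100/1449 in ≈ 2.139 in
P = 2.130 ≤ Ia = 2.139 in: entire storm abstracted, Q = 0.

Q = 0 in ≈ 0.000 in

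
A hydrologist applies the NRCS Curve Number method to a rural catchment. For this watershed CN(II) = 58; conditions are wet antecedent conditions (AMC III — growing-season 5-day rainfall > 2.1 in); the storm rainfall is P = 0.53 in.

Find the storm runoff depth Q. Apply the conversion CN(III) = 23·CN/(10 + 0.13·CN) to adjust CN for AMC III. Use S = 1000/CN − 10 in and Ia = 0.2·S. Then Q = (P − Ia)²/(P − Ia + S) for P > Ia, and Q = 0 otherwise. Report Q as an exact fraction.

Wet (AMC III): CN(III) = 23·58/(10 + 0.13·58) = 1334/(877/50) = 66700/877 ≈ 76.055
Retention S: 1000/CN − 10 with CN=76.055 → S = 2100/667 ≈ 3.148 in
Ia = 0.2S: 0.2·3.148 = 0.630 in (exactly 420/667)
P = 0.530 ≤ Ia = 0.630 in: entire storm abstracted, Q = 0.

Q = 0 in ≈ 0.000 in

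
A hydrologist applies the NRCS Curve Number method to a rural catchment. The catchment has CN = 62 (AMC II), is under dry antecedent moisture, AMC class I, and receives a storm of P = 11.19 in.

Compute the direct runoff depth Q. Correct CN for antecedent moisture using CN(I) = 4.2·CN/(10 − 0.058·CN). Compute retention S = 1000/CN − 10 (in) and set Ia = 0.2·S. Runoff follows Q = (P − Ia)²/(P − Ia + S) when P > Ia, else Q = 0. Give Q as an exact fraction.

CN(I) from CN(II)=62: (4.2·62)/(10 − 0.058·62) = 65100/1601 ≈ 40.662
S = 1000/(65100/1601) − 10 = 9500/651 in ≈ 14.593 in
Initial abstraction Ia = S/5 = (9500/651)/5 = 1900/651 ≈ 2.919 in
P − Ia = 11.190 − 2.919 = 538469/65100 ≈ 8.271 in (> 0, runoff occurs)
Runoff Q = (P−Ia)²/(P−Ia+S) = (8.271)²/(8.271+14.593) = 289948863961/96899331900 ≈ 2.992 in

Q = 289948863961/96899331900 in ≈ 2.992 in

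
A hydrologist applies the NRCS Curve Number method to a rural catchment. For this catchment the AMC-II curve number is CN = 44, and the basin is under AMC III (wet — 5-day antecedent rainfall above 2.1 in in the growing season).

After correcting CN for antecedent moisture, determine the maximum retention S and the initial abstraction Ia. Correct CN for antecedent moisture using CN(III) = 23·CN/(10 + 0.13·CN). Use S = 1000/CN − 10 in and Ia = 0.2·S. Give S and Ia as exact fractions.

S = 1400/253 in ≈ 5.534 in; Ia = 280/253 in ≈ 1.107 in

CN(III) from CN(II)=44: (23·44)/(10 + 0.13·44) = 25300/393 ≈ 64.377
Retention S: 1000/CN − 10 with CN=64.377 → S = 1400/253 ≈ 5.534 in
Ia = 0.2S: 0.2·5.534 = 1.107 in (exactly 280/253)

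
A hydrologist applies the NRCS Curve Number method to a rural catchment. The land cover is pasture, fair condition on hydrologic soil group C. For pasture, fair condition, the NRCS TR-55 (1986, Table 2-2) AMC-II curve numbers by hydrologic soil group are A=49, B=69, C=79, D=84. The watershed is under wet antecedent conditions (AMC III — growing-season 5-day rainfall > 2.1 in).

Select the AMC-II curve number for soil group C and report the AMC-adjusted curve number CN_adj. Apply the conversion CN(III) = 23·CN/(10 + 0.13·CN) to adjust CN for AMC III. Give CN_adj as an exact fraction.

CN_adj = 181700/2027 ≈ 89.640

NRCS table: pasture, fair condition, soil group C → CN(II) = 79
Wet (AMC III): CN(III) = 23·79/(10 + 0.13·79) = 1817/(2027/100) = 181700/2027 ≈ 89.640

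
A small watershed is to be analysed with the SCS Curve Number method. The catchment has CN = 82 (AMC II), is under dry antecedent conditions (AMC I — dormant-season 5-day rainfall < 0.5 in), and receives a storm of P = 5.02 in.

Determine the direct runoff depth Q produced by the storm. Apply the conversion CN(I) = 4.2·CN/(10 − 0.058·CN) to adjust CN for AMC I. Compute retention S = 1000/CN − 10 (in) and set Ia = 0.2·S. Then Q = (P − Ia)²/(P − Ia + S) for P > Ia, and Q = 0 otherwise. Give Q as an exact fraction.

Dry (AMC I): CN(I) = 4.2·82/(10 − 0.058·82) = (1722/5)/(1311/250) = 28700/437 ≈ 65.675
S = 1000/(28700/437) − 10 = 1500/287 in ≈ 5.226 in
Ia = 0.2·(1500/287) = 300/287 in ≈ 1.045 in
Excess rainfall: 5.020 − 1.045 = 3.975 in; P > Ia so Q > 0
Runoff Q = (P−Ia)²/(P−Ia+S) = (3.975)²/(3.975+5.226) = 3253219369/1894730950 ≈ 1.717 in

Q = 3253219369/1894730950 in ≈ 1.717 in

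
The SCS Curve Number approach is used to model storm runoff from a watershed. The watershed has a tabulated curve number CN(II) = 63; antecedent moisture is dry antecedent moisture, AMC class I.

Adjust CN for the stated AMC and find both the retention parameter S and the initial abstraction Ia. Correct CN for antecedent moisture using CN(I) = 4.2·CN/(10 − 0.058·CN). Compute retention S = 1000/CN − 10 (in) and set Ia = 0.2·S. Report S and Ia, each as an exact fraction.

Dry (AMC I): CN(I) = 4.2·63/(10 − 0.058·63) = (1323/5)/(3173/500) = 132300/3173 ≈ 41.696
S = 1000/(132300/3173) − 10 = 18500/1323 in ≈ 13.983 in
Ia = 0.2·(18500/1323) = 3700/1323 in ≈ 2.797 in

S = 18500/1323 in ≈ 13.983 in; Ia = 3700/1323 in ≈ 2.797 in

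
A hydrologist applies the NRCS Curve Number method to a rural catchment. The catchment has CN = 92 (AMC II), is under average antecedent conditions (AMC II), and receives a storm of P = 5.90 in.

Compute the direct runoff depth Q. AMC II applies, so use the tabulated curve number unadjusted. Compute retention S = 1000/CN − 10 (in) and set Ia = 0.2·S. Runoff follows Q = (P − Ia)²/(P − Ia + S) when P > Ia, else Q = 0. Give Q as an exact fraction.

Average conditions: CN = 92 (no AMC adjustment).
S = 1000/92 − 10 = 20/23 in ≈ 0.870 in
Ia = 0.2·(20/23) = 4/23 in ≈ 0.174 in
P − Ia = 5.900 − 0.174 = 1317/230 ≈ 5.726 in (> 0, runoff occurs)
Q = (1317/230)²/((1317/230) + 20/23) = (1734489/52900)/(1517/230) = 1734489/348910 in ≈ 4.971 in

Q = 1734489/348910 in ≈ 4.971 in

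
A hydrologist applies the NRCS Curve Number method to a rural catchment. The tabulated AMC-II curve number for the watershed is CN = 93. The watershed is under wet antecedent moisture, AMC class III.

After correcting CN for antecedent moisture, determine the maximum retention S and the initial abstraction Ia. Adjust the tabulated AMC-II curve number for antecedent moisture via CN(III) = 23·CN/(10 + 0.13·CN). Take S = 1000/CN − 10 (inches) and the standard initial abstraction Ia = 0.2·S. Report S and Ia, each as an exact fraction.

S = 700/2139 in ≈ 0.327 in; Ia = 140/2139 in ≈ 0.065 in

Wet (AMC III): CN(III) = 23·93/(10 + 0.13·93) = 2139/(2209/100) = 213900/2209 ≈ 96.831
S = 1000/(213900/2209) − 10 = 700/2139 in ≈ 0.327 in
Ia = 0.2·(700/2139) = 140/2139 in ≈ 0.065 in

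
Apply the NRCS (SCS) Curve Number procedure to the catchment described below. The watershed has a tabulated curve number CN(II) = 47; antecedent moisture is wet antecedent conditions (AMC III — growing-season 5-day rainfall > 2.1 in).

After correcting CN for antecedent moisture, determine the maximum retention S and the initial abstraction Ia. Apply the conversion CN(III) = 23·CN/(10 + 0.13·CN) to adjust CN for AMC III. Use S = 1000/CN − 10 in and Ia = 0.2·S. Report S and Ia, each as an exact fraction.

CN(III) from CN(II)=47: (23·47)/(10 + 0.13·47) = 108100/1611 ≈ 67.101
Retention S: 1000/CN − 10 with CN=67.101 → S = 5300/1081 ≈ 4.903 in
Ia = 0.2·(5300/1081) = 1060/1081 in ≈ 0.981 in

S = 5300/1081 in ≈ 4.903 in; Ia = 1060/1081 in ≈ 0.981 in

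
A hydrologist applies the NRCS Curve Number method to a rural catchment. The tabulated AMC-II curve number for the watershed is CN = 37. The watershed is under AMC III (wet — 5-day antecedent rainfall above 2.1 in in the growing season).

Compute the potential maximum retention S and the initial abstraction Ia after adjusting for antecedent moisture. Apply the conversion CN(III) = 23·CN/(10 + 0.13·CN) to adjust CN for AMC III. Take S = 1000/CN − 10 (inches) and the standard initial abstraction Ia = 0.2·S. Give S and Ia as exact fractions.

CN(III) from CN(II)=37: (23·37)/(10 + 0.13·37) = 85100/1481 ≈ 57.461
Retention S: 1000/CN − 10 with CN=57.461 → S = 6300/851 ≈ 7.403 in
Initial abstraction Ia = S/5 = (6300/851)/5 = 1260/851 ≈ 1.481 in

S = 6300/851 in ≈ 7.403 in; Ia = 1260/851 in ≈ 1.481 in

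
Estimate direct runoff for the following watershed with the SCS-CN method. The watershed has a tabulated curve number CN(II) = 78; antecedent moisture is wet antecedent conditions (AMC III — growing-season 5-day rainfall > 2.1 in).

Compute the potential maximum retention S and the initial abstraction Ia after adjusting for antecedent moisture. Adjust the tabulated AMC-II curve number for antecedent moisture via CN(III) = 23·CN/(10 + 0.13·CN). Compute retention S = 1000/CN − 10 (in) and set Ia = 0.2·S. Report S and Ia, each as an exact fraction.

Wet (AMC III): CN(III) = 23·78/(10 + 0.13·78) = 1794/(1007/50) = 89700/1007 ≈ 89.076
Retention S: 1000/CN − 10 with CN=89.076 → S = 1100/897 ≈ 1.226 in
Ia = 0.2S: 0.2·1.226 = 0.245 in (exactly 220/897)

S = 1100/897 in ≈ 1.226 in; Ia = 220/897 in ≈ 0.245 in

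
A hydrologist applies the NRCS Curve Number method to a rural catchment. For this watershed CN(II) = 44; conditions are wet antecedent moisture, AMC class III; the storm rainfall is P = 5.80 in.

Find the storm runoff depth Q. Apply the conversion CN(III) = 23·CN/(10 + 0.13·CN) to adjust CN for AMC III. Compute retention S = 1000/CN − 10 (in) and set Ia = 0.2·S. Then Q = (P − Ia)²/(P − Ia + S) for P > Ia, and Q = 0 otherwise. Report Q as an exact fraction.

Adjust CN=44 to AMC III: 23·44/(10 + 0.13·44) → 1012 ÷ (393/25) = 25300/393 ≈ 64.377
Max retention: S = 1000/(25300/393) − 10 = 1400/253 in (≈ 5.534 in)
Initial abstraction Ia = S/5 = (1400/253)/5 = 280/253 ≈ 1.107 in
P − Ia = 5.800 − 1.107 = 5937/1265 ≈ 4.693 in (> 0, runoff occurs)
Runoff Q = (P−Ia)²/(P−Ia+S) = (4.693)²/(4.693+5.534) = 35247969/16365305 ≈ 2.154 in

Q = 35247969/16365305 in ≈ 2.154 in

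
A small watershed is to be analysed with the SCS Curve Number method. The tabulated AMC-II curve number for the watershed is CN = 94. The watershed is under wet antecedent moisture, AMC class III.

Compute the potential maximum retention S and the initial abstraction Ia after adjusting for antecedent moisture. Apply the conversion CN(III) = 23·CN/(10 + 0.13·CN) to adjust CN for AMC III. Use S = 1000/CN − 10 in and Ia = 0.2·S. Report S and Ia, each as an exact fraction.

Adjust CN=94 to AMC III: 23·94/(10 + 0.13·94) → 2162 ÷ (1111/50) = 108100/1111 ≈ 97.300
S = 1000/(108100/1111) − 10 = 300/1081 in ≈ 0.278 in
Initial abstraction Ia = S/5 = (300/1081)/5 = 60/1081 ≈ 0.056 in

S = 300/1081 in ≈ 0.278 in; Ia = 60/1081 in ≈ 0.056 in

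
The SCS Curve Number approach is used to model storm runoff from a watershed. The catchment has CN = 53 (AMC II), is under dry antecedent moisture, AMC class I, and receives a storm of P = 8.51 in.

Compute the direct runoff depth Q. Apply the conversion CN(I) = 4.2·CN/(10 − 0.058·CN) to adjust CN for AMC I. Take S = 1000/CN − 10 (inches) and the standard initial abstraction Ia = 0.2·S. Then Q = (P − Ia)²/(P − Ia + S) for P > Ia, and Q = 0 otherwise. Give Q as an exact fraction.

Adjust CN=53 to AMC I: 4.2·53/(10 − 0.058·53) → (1113/5) ÷ (3463/500) = 111300/3463 ≈ 32.140
S = 1000/(111300/3463) − 10 = 23500/1113 in ≈ 21.114 in
Ia = 0.2S: 0.2·21.114 = 4.223 in (exactly 4700/1113)
Excess rainfall: 8.510 − 4.223 = 4.287 in; P > Ia so Q > 0
Runoff Q = (P−Ia)²/(P−Ia+S) = (4.287)²/(4.287+21.114) = 227684528569/314663241900 ≈ 0.724 in

Q = 227684528569/314663241900 in ≈ 0.724 in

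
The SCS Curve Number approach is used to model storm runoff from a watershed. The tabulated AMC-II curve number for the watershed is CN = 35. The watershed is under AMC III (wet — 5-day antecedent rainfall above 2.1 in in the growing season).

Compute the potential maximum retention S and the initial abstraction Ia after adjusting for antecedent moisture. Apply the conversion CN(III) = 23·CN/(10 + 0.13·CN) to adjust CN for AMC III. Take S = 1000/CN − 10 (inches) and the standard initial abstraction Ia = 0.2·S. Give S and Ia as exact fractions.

S = 1300/161 in ≈ 8.075 in; Ia = 260/161 in ≈ 1.615 in

Wet (AMC III): CN(III) = 23·35/(10 + 0.13·35) = 805/(291/20) = 16100/291 ≈ 55.326
Retention S: 1000/CN − 10 with CN=55.326 → S = 1300/161 ≈ 8.075 in
Ia = 0.2·(1300/161) = 260/161 in ≈ 1.615 in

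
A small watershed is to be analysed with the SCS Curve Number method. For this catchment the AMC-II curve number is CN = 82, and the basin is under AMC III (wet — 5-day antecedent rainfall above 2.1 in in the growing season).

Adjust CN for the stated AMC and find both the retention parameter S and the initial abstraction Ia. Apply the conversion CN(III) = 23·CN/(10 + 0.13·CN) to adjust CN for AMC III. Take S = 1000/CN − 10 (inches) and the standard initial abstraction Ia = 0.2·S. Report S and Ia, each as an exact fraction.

CN(III) from CN(II)=82: (23·82)/(10 + 0.13·82) = 94300/1033 ≈ 91.288
Retention S: 1000/CN − 10 with CN=91.288 → S = 900/943 ≈ 0.954 in
Ia = 0.2·(900/943) = 180/943 in ≈ 0.191 in

S = 900/943 in ≈ 0.954 in; Ia = 180/943 in ≈ 0.191 in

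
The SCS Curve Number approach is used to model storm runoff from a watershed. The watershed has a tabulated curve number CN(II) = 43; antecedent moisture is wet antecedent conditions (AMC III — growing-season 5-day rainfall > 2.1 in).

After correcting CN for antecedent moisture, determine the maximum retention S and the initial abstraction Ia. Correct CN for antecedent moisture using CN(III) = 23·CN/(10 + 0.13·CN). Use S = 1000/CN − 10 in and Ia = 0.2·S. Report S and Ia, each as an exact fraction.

CN(III) from CN(II)=43: (23·43)/(10 + 0.13·43) = 98900/1559 ≈ 63.438
Max retention: S = 1000/(98900/1559) − 10 = 5700/989 in (≈ 5.763 in)
Ia = 0.2S: 0.2·5.763 = 1.153 in (exactly 1140/989)

S = 5700/989 in ≈ 5.763 in; Ia = 1140/989 in ≈ 1.153 in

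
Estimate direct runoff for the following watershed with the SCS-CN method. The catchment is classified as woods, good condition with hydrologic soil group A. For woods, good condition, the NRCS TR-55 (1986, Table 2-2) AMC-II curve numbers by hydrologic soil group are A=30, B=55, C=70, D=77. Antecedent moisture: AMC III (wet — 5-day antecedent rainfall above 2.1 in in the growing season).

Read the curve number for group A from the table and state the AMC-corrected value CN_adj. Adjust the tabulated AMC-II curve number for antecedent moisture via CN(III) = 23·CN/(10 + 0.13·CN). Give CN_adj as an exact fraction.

CN_adj = 6900/139 ≈ 49.640

NRCS table: woods, good condition, soil group A → CN(II) = 30
Adjust CN=30 to AMC III: 23·30/(10 + 0.13·30) → 690 ÷ (139/10) = 6900/139 ≈ 49.640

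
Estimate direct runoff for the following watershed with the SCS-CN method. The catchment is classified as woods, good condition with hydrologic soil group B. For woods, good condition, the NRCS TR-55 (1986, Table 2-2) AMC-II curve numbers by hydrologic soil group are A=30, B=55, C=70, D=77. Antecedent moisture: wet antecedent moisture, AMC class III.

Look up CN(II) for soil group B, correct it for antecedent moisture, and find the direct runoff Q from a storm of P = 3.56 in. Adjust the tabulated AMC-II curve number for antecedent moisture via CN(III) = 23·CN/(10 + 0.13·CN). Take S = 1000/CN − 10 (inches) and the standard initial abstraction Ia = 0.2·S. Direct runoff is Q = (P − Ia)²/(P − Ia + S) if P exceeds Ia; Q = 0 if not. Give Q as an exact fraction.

NRCS table: woods, good condition, soil group B → CN(II) = 55
CN(III) from CN(II)=55: (23·55)/(10 + 0.13·55) = 25300/343 ≈ 73.761
S = 1000/(25300/343) − 10 = 900/253 in ≈ 3.557 in
Ia = 0.2·(900/253) = 180/253 in ≈ 0.711 in
P − Ia = 3.560 − 0.711 = 18017/6325 ≈ 2.849 in (> 0, runoff occurs)
Q: (18017/6325)² ÷ (40517/6325) = 324612289/256270025 in (≈ 1.267 in)

Q = 324612289/256270025 in ≈ 1.267 in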